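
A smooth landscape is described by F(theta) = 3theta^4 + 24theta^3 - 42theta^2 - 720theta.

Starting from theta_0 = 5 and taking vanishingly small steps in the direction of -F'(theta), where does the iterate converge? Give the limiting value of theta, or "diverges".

F'(theta) = 12(theta - 3)(theta + 4)(theta + 5), so F'(5) = 2160.
Gradient descent moves in the -F' direction, i.e. theta is decreasing.
The nearest critical point in that direction is theta = 3, where F'' = 672 > 0 (a local minimum). The iterate converges there.

3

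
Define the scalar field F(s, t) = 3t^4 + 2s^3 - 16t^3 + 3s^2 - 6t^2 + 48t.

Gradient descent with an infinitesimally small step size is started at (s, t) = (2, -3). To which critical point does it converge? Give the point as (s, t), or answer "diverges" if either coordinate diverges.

F is separable, so gradient descent decouples: s follows -∂F/∂s, t follows -∂F/∂t.
∂F/∂s = 6s(s + 1); at s=2 this is 36, so s decreases.
∂F/∂t = 12(t - 4)(t - 1)(t + 1); at t=-3 this is -672, so t increases.
s converges to its nearest critical value 0 (a local min of the s-part); t converges to -1. The iterate converges to (0, -1).

(0, -1)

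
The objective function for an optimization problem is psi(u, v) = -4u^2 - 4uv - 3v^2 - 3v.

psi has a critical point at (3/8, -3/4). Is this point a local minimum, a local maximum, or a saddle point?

The Hessian of psi is constant: H = [[-8, -4], [-4, -6]].
det(H) = (-8)·(-6) − (-4)² = 32.
det(H) > 0 and tr(H) = -14 < 0, so H is negative definite and the point is a local maximum.

local maximum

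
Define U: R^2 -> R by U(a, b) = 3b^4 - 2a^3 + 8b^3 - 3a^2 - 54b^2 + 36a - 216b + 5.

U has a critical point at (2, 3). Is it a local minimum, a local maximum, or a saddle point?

The mixed partial ∂²U/∂a∂b is 0, so the Hessian at any point is diag(U_aa, U_bb) = diag(-6(2a + 1), 12(3b^2 + 4b - 9)).
At (2, 3): H = diag(-30, 360).
The eigenvalues have opposite signs, so H is indefinite: a saddle point.

saddle point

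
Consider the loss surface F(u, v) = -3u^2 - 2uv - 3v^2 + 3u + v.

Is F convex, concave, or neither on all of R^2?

concave

F is quadratic, so its Hessian is the constant matrix H = [[-6, -2], [-2, -6]].
det(H) = 32, tr(H) = -12.
det(H) > 0 and tr(H) < 0, so H is negative definite everywhere: concave.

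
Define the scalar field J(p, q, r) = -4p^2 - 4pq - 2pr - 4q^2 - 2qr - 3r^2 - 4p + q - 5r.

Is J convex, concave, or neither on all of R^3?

concave

J is quadratic, so its Hessian is the constant matrix H = [[-8, -4, -2], [-4, -8, -2], [-2, -2, -6]].
Leading principal minors: -8, 48, -256.
Signs alternate −, +, − ⇒ H ≺ 0 ⇒ concave.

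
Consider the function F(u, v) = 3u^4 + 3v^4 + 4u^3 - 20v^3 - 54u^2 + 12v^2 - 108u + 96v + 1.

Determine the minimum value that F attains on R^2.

-519

F(u,v) separates as P(u) + Q(v) + 1, so its minimum is min P + min Q + 1.
P'(u) = 12(u - 3)(u + 1)(u + 3) vanishes at u ∈ {-3, -1, 3}; Q'(v) = 12(v - 4)(v - 2)(v + 1) vanishes at v ∈ {-1, 2, 4}.
Local minima of P (where P''>0): P(-3)=-27, P(3)=-459. Local minima of Q: Q(-1)=-61, Q(4)=64.
So the global minimum of F is P(3) + Q(-1) + 1 = -459 − 61 + 1 = -519, attained at (3, -1).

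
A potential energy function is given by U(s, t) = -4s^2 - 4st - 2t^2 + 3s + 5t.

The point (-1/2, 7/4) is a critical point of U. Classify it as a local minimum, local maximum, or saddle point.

local maximum

The Hessian of U is constant: H = [[-8, -4], [-4, -4]].
det(H) = (-8)·(-4) − (-4)² = 16.
det(H) > 0 and tr(H) = -12 < 0, so H is negative definite and the point is a local maximum.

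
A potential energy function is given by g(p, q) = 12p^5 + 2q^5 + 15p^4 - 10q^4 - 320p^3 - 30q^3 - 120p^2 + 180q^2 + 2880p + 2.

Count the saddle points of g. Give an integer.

g separates as a function of p plus a function of q, so ∇g=0 decouples.
∂g/∂p = 60(p - 3)(p - 2)(p + 2)(p + 4) = 0 at p ∈ {-4, -2, 2, 3}; ∂g/∂q = 10q(q - 4)(q - 3)(q + 3) = 0 at q ∈ {-3, 0, 3, 4}.
The Hessian is diagonal: diag(g_pp, g_qq). Second derivatives: g_pp(-4)=-5040, g_pp(-2)=2400, g_pp(2)=-1440, g_pp(3)=2100; g_qq(-3)=-1260, g_qq(0)=360, g_qq(3)=-180, g_qq(4)=280.
Saddle points occur where the two diagonal entries have opposite signs: (-4, 0), (-4, 4), (-2, -3), (-2, 3), (2, 0), (2, 4), (3, -3), (3, 3). Count: 8.

8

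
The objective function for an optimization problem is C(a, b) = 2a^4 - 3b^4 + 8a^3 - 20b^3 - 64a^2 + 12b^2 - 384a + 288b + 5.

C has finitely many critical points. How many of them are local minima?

C separates as a function of a plus a function of b, so ∇C=0 decouples.
∂C/∂a = 8(a - 4)(a + 3)(a + 4) = 0 at a ∈ {-4, -3, 4}; ∂C/∂b = -12(b - 2)(b + 3)(b + 4) = 0 at b ∈ {-4, -3, 2}.
The Hessian is diagonal: diag(C_aa, C_bb). Second derivatives: C_aa(-4)=64, C_aa(-3)=-56, C_aa(4)=448; C_bb(-4)=-72, C_bb(-3)=60, C_bb(2)=-360.
Local minima occur where both diagonal entries positive: (-4, -3), (4, -3). Count: 2.

2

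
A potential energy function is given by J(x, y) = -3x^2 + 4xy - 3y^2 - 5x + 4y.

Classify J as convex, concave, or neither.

J is quadratic, so its Hessian is the constant matrix H = [[-6, 4], [4, -6]].
det(H) = 20, tr(H) = -12.
det(H) > 0 and tr(H) < 0, so H is negative definite everywhere: concave.

concave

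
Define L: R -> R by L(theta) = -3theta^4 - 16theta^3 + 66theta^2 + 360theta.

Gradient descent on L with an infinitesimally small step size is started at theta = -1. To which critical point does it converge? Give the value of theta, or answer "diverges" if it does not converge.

L'(theta) = -12(theta - 3)(theta + 2)(theta + 5), so L'(-1) = 192.
Gradient descent moves in the -L' direction, i.e. theta is decreasing.
The nearest critical point in that direction is theta = -2, where L'' = 180 > 0 (a local minimum). The iterate converges there.

-2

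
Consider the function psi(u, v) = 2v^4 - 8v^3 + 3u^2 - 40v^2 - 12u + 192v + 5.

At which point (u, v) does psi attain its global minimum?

psi(u,v) separates as P(u) + Q(v) + 5, so its minimum is min P + min Q + 5.
P'(u) = 6u - 12 vanishes at u ∈ {2}; Q'(v) = 8(v - 4)(v - 2)(v + 3) vanishes at v ∈ {-3, 2, 4}.
Local minima of P (where P''>0): P(2)=-12. Local minima of Q: Q(-3)=-558, Q(4)=128.
So the global minimum of psi is P(2) + Q(-3) + 5 = -12 − 558 + 5 = -565, attained at (2, -3).

(2, -3)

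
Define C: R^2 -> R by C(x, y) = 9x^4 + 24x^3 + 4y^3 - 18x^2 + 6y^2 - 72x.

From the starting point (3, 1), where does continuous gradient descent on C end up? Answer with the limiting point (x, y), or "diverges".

(1, 0)

C is separable, so gradient descent decouples: x follows -∂C/∂x, y follows -∂C/∂y.
∂C/∂x = 36(x - 1)(x + 1)(x + 2); at x=3 this is 1440, so x decreases.
∂C/∂y = 12y(y + 1); at y=1 this is 24, so y decreases.
x converges to its nearest critical value 1 (a local min of the x-part); y converges to 0. The iterate converges to (1, 0).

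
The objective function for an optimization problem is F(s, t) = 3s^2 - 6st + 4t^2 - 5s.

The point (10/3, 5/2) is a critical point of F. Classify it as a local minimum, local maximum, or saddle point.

local minimum

The Hessian of F is constant: H = [[6, -6], [-6, 8]].
det(H) = 6·8 − (-6)² = 12.
det(H) > 0 and tr(H) = 14 > 0, so H is positive definite and the point is a local minimum.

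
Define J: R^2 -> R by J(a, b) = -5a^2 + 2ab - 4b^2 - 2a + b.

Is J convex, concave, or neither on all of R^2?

J is quadratic, so its Hessian is the constant matrix H = [[-10, 2], [2, -8]].
det(H) = 76, tr(H) = -18.
det(H) > 0 and tr(H) < 0, so H is negative definite everywhere: concave.

concave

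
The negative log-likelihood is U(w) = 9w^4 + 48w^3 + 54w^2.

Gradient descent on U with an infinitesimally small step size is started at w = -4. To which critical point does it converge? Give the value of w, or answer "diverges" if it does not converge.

U'(w) = 36w(w + 1)(w + 3), so U'(-4) = -432.
Gradient descent moves in the -U' direction, i.e. w is increasing.
The nearest critical point in that direction is w = -3, where U'' = 216 > 0 (a local minimum). The iterate converges there.

-3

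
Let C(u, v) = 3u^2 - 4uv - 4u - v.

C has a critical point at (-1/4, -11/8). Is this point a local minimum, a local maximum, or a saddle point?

The Hessian of C is constant: H = [[6, -4], [-4, 0]].
det(H) = 6·0 − (-4)² = -16.
Since det(H) < 0, H is indefinite and the critical point is a saddle point.

saddle point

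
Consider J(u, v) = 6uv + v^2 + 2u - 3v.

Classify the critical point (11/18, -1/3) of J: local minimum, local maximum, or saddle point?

The Hessian of J is constant: H = [[0, 6], [6, 2]].
det(H) = 0·2 − 6² = -36.
Since det(H) < 0, H is indefinite and the critical point is a saddle point.

saddle point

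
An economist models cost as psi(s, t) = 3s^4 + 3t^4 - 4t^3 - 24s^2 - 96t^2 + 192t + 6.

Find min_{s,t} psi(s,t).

psi(s,t) separates as P(s) + Q(t) + 6, so its minimum is min P + min Q + 6.
P'(s) = 12s(s - 2)(s + 2) vanishes at s ∈ {-2, 0, 2}; Q'(t) = 12(t - 4)(t - 1)(t + 4) vanishes at t ∈ {-4, 1, 4}.
Local minima of P (where P''>0): P(-2)=-48, P(2)=-48. Local minima of Q: Q(-4)=-1280, Q(4)=-256.
So the global minimum of psi is P(-2) + Q(-4) + 6 = -48 − 1280 + 6 = -1322, attained at (-2, -4).

-1322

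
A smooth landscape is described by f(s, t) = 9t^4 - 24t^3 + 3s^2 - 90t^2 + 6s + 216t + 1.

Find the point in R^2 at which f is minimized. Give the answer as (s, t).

(-1, -2)

f(s,t) separates as P(s) + Q(t) + 1, so its minimum is min P + min Q + 1.
P'(s) = 6s + 6 vanishes at s ∈ {-1}; Q'(t) = 36(t - 3)(t - 1)(t + 2) vanishes at t ∈ {-2, 1, 3}.
Local minima of P (where P''>0): P(-1)=-3. Local minima of Q: Q(-2)=-456, Q(3)=-81.
So the global minimum of f is P(-1) + Q(-2) + 1 = -3 − 456 + 1 = -458, attained at (-1, -2).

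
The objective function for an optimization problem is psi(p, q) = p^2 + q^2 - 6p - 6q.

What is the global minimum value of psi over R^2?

psi(p,q) separates as A(p) + B(q), so its minimum is min A + min B.
A'(p) = 2p - 6 vanishes at p ∈ {3}; B'(q) = 2q - 6 vanishes at q ∈ {3}.
Local minima of A (where A''>0): A(3)=-9. Local minima of B: B(3)=-9.
So the global minimum of psi is A(3) + B(3) = -9 − 9 = -18, attained at (3, 3).

-18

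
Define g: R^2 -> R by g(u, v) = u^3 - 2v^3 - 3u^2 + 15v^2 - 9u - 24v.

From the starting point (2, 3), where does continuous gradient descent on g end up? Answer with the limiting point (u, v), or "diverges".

(3, 1)

g is separable, so gradient descent decouples: u follows -∂g/∂u, v follows -∂g/∂v.
∂g/∂u = 3(u - 3)(u + 1); at u=2 this is -9, so u increases.
∂g/∂v = -6(v - 4)(v - 1); at v=3 this is 12, so v decreases.
u converges to its nearest critical value 3 (a local min of the u-part); v converges to 1. The iterate converges to (3, 1).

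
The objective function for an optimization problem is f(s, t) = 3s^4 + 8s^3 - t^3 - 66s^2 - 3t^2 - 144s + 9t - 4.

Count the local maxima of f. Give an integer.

1

f separates as a function of s plus a function of t, so ∇f=0 decouples.
∂f/∂s = 12(s - 3)(s + 1)(s + 4) = 0 at s ∈ {-4, -1, 3}; ∂f/∂t = -3(t - 1)(t + 3) = 0 at t ∈ {-3, 1}.
The Hessian is diagonal: diag(f_ss, f_tt). Second derivatives: f_ss(-4)=252, f_ss(-1)=-144, f_ss(3)=336; f_tt(-3)=12, f_tt(1)=-12.
Local maxima occur where both diagonal entries negative: (-1, 1). Count: 1.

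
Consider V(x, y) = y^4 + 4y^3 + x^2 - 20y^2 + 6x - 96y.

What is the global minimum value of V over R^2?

-288

V(x,y) separates as P(x) + Q(y), so its minimum is min P + min Q.
P'(x) = 2x + 6 vanishes at x ∈ {-3}; Q'(y) = 4(y - 3)(y + 2)(y + 4) vanishes at y ∈ {-4, -2, 3}.
Local minima of P (where P''>0): P(-3)=-9. Local minima of Q: Q(-4)=64, Q(3)=-279.
So the global minimum of V is P(-3) + Q(3) = -9 − 279 = -288, attained at (-3, 3).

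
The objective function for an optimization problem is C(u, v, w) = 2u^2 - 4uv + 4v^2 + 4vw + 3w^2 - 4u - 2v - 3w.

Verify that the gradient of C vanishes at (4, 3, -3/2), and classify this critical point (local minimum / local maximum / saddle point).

∇C = (4u - 4v - 4, -4u + 8v + 4w - 2, 4v + 6w - 3); substituting (4, 3, -3/2) gives ∇C = (0, 0, 0), so (4, 3, -3/2) is indeed a critical point.
The Hessian is constant: H = [[4, -4, 0], [-4, 8, 4], [0, 4, 6]].
Leading principal minors: Δ₁ = 4, Δ₂ = 16, Δ₃ = 32.
All leading minors are positive, so H is positive definite: a local minimum.

local minimum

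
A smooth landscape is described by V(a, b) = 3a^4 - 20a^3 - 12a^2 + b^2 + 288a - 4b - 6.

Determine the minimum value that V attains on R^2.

-426

V(a,b) separates as P(a) + Q(b) − 6, so its minimum is min P + min Q − 6.
P'(a) = 12(a - 4)(a - 3)(a + 2) vanishes at a ∈ {-2, 3, 4}; Q'(b) = 2b - 4 vanishes at b ∈ {2}.
Local minima of P (where P''>0): P(-2)=-416, P(4)=448. Local minima of Q: Q(2)=-4.
So the global minimum of V is P(-2) + Q(2) − 6 = -416 − 4 − 6 = -426, attained at (-2, 2).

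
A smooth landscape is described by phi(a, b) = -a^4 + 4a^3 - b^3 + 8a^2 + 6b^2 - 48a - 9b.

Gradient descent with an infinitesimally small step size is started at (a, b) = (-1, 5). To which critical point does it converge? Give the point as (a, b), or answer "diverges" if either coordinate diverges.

diverges

phi is separable, so gradient descent decouples: a follows -∂phi/∂a, b follows -∂phi/∂b.
∂phi/∂a = -4(a - 3)(a - 2)(a + 2); at a=-1 this is -48, so a increases.
∂phi/∂b = -3(b - 3)(b - 1); at b=5 this is -24, so b increases.
The b-coordinate has no critical point in that direction and runs off to infinity.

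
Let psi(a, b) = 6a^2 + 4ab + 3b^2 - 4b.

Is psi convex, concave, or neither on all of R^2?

convex

psi is quadratic, so its Hessian is the constant matrix H = [[12, 4], [4, 6]].
det(H) = 56, tr(H) = 18.
det(H) > 0 and tr(H) > 0, so H is positive definite everywhere: convex.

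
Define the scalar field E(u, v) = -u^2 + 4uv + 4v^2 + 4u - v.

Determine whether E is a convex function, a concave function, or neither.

E is quadratic, so its Hessian is the constant matrix H = [[-2, 4], [4, 8]].
det(H) = -32, tr(H) = 6.
det(H) < 0, so H is indefinite: neither convex nor concave.

neither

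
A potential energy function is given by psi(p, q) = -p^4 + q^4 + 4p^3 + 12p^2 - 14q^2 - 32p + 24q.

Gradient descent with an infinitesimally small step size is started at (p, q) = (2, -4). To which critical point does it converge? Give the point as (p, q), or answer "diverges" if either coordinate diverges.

(1, -3)

psi is separable, so gradient descent decouples: p follows -∂psi/∂p, q follows -∂psi/∂q.
∂psi/∂p = -4(p - 4)(p - 1)(p + 2); at p=2 this is 32, so p decreases.
∂psi/∂q = 4(q - 2)(q - 1)(q + 3); at q=-4 this is -120, so q increases.
p converges to its nearest critical value 1 (a local min of the p-part); q converges to -3. The iterate converges to (1, -3).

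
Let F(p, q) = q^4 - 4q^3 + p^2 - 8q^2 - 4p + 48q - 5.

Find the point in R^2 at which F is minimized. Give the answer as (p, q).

F(p,q) separates as A(p) + B(q) − 5, so its minimum is min A + min B − 5.
A'(p) = 2p - 4 vanishes at p ∈ {2}; B'(q) = 4(q - 3)(q - 2)(q + 2) vanishes at q ∈ {-2, 2, 3}.
Local minima of A (where A''>0): A(2)=-4. Local minima of B: B(-2)=-80, B(3)=45.
So the global minimum of F is A(2) + B(-2) − 5 = -4 − 80 − 5 = -89, attained at (2, -2).

(2, -2)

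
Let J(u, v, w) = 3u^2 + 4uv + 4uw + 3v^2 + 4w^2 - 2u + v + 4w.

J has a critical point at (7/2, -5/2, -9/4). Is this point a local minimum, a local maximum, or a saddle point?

local minimum

The Hessian is constant: H = [[6, 4, 4], [4, 6, 0], [4, 0, 8]].
Leading principal minors: Δ₁ = 6, Δ₂ = 20, Δ₃ = 64.
All leading minors are positive, so H is positive definite: a local minimum.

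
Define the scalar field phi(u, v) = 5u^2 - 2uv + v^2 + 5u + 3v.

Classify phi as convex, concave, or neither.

convex

phi is quadratic, so its Hessian is the constant matrix H = [[10, -2], [-2, 2]].
det(H) = 16, tr(H) = 12.
det(H) > 0 and tr(H) > 0, so H is positive definite everywhere: convex.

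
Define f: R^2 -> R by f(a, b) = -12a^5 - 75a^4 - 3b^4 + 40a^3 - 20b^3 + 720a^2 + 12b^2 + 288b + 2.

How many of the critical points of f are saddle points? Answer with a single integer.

f separates as a function of a plus a function of b, so ∇f=0 decouples.
∂f/∂a = -60a(a - 2)(a + 3)(a + 4) = 0 at a ∈ {-4, -3, 0, 2}; ∂f/∂b = -12(b - 2)(b + 3)(b + 4) = 0 at b ∈ {-4, -3, 2}.
The Hessian is diagonal: diag(f_aa, f_bb). Second derivatives: f_aa(-4)=1440, f_aa(-3)=-900, f_aa(0)=1440, f_aa(2)=-3600; f_bb(-4)=-72, f_bb(-3)=60, f_bb(2)=-360.
Saddle points occur where the two diagonal entries have opposite signs: (-4, -4), (-4, 2), (-3, -3), (0, -4), (0, 2), (2, -3). Count: 6.

6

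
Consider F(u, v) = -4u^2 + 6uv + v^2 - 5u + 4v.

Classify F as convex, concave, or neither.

F is quadratic, so its Hessian is the constant matrix H = [[-8, 6], [6, 2]].
det(H) = -52, tr(H) = -6.
det(H) < 0, so H is indefinite: neither convex nor concave.

neither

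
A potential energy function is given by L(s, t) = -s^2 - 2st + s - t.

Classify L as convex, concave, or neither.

L is quadratic, so its Hessian is the constant matrix H = [[-2, -2], [-2, 0]].
det(H) = -4, tr(H) = -2.
det(H) < 0, so H is indefinite: neither convex nor concave.

neither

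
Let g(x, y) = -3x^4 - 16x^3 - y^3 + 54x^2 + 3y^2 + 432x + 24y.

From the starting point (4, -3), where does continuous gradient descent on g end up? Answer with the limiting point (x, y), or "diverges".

diverges

g is separable, so gradient descent decouples: x follows -∂g/∂x, y follows -∂g/∂y.
∂g/∂x = -12(x - 3)(x + 3)(x + 4); at x=4 this is -672, so x increases.
∂g/∂y = -3(y - 4)(y + 2); at y=-3 this is -21, so y increases.
The x-coordinate has no critical point in that direction and runs off to infinity.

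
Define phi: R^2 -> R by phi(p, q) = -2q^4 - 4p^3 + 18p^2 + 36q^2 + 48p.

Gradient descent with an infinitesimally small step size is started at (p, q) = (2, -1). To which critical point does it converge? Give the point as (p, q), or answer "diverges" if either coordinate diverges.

phi is separable, so gradient descent decouples: p follows -∂phi/∂p, q follows -∂phi/∂q.
∂phi/∂p = -12(p - 4)(p + 1); at p=2 this is 72, so p decreases.
∂phi/∂q = -8q(q - 3)(q + 3); at q=-1 this is -64, so q increases.
p converges to its nearest critical value -1 (a local min of the p-part); q converges to 0. The iterate converges to (-1, 0).

(-1, 0)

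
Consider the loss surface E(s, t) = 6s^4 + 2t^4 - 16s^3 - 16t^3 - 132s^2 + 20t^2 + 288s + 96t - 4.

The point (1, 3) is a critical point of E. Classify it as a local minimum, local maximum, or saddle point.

local maximum

The mixed partial ∂²E/∂s∂t is 0, so the Hessian at any point is diag(E_ss, E_tt) = diag(24(3s^2 - 4s - 11), 8(3t^2 - 12t + 5)).
At (1, 3): H = diag(-288, -32).
Both eigenvalues are negative, so H is negative definite: a local maximum.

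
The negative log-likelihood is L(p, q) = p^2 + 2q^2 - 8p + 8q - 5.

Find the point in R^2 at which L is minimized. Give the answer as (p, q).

(4, -2)

L(p,q) separates as A(p) + B(q) − 5, so its minimum is min A + min B − 5.
A'(p) = 2p - 8 vanishes at p ∈ {4}; B'(q) = 4q + 8 vanishes at q ∈ {-2}.
Local minima of A (where A''>0): A(4)=-16. Local minima of B: B(-2)=-8.
So the global minimum of L is A(4) + B(-2) − 5 = -16 − 8 − 5 = -29, attained at (4, -2).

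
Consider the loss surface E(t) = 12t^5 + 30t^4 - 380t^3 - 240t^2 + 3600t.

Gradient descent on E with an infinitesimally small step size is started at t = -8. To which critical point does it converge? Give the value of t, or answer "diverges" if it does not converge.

E'(t) = 60(t - 3)(t - 2)(t + 2)(t + 5), so E'(-8) = 118800.
Gradient descent moves in the -E' direction, i.e. t is decreasing.
There is no critical point below t=-8, and E' keeps the same sign, so the iterate runs off to −∞.

diverges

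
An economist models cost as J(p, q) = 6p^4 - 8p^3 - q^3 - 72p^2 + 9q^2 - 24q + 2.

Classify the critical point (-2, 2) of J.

The mixed partial ∂²J/∂p∂q is 0, so the Hessian at any point is diag(J_pp, J_qq) = diag(24(3p^2 - 2p - 6), 6(-q + 3)).
At (-2, 2): H = diag(240, 6).
Both eigenvalues are positive, so H is positive definite: a local minimum.

local minimum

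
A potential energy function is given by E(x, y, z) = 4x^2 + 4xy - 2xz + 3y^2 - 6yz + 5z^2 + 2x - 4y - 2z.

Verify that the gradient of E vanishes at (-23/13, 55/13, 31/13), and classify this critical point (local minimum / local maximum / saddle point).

local minimum

∇E = (8x + 4y - 2z + 2, 4x + 6y - 6z - 4, -2x - 6y + 10z - 2); substituting (-23/13, 55/13, 31/13) gives ∇E = (0, 0, 0), so (-23/13, 55/13, 31/13) is indeed a critical point.
The Hessian is constant: H = [[8, 4, -2], [4, 6, -6], [-2, -6, 10]].
Leading principal minors: Δ₁ = 8, Δ₂ = 32, Δ₃ = 104.
All leading minors are positive, so H is positive definite: a local minimum.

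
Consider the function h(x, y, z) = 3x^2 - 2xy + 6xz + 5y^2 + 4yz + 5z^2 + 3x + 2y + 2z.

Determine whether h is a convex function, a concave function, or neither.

h is quadratic, so its Hessian is the constant matrix H = [[6, -2, 6], [-2, 10, 4], [6, 4, 10]].
Leading principal minors: 6, 56, 8.
All positive ⇒ H ≻ 0 ⇒ convex.

convex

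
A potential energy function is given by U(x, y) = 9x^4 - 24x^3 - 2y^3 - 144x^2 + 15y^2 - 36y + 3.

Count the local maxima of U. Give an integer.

U separates as a function of x plus a function of y, so ∇U=0 decouples.
∂U/∂x = 36x(x - 4)(x + 2) = 0 at x ∈ {-2, 0, 4}; ∂U/∂y = -6(y - 3)(y - 2) = 0 at y ∈ {2, 3}.
The Hessian is diagonal: diag(U_xx, U_yy). Second derivatives: U_xx(-2)=432, U_xx(0)=-288, U_xx(4)=864; U_yy(2)=6, U_yy(3)=-6.
Local maxima occur where both diagonal entries negative: (0, 3). Count: 1.

1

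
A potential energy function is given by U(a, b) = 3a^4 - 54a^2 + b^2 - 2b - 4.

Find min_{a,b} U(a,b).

U(a,b) separates as P(a) + Q(b) − 4, so its minimum is min P + min Q − 4.
P'(a) = 12a(a - 3)(a + 3) vanishes at a ∈ {-3, 0, 3}; Q'(b) = 2b - 2 vanishes at b ∈ {1}.
Local minima of P (where P''>0): P(-3)=-243, P(3)=-243. Local minima of Q: Q(1)=-1.
So the global minimum of U is P(-3) + Q(1) − 4 = -243 − 1 − 4 = -248, attained at (-3, 1).

-248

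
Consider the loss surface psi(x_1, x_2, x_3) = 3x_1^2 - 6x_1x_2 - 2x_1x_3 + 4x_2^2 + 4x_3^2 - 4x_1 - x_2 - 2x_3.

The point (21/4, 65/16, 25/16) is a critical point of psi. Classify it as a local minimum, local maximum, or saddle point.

local minimum

The Hessian is constant: H = [[6, -6, -2], [-6, 8, 0], [-2, 0, 8]].
Leading principal minors: Δ₁ = 6, Δ₂ = 12, Δ₃ = 64.
All leading minors are positive, so H is positive definite: a local minimum.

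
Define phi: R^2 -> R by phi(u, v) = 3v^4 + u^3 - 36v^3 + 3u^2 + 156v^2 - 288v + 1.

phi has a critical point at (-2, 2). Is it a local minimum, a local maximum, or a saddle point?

saddle point

The mixed partial ∂²phi/∂u∂v is 0, so the Hessian at any point is diag(phi_uu, phi_vv) = diag(6(u + 1), 12(3v^2 - 18v + 26)).
At (-2, 2): H = diag(-6, 24).
The eigenvalues have opposite signs, so H is indefinite: a saddle point.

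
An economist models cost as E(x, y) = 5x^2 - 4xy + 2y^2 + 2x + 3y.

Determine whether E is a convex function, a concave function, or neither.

E is quadratic, so its Hessian is the constant matrix H = [[10, -4], [-4, 4]].
det(H) = 24, tr(H) = 14.
det(H) > 0 and tr(H) > 0, so H is positive definite everywhere: convex.

convex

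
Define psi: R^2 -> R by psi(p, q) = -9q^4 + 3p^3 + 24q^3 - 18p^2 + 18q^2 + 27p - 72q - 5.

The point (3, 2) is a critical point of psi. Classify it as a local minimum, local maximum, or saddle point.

The mixed partial ∂²psi/∂p∂q is 0, so the Hessian at any point is diag(psi_pp, psi_qq) = diag(18(p - 2), 36(-3q^2 + 4q + 1)).
At (3, 2): H = diag(18, -108).
The eigenvalues have opposite signs, so H is indefinite: a saddle point.

saddle point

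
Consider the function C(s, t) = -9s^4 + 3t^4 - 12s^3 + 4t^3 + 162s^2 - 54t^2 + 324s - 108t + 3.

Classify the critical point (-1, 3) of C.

The mixed partial ∂²C/∂s∂t is 0, so the Hessian at any point is diag(C_ss, C_tt) = diag(36(-3s^2 - 2s + 9), 12(3t^2 + 2t - 9)).
At (-1, 3): H = diag(288, 288).
Both eigenvalues are positive, so H is positive definite: a local minimum.

local minimum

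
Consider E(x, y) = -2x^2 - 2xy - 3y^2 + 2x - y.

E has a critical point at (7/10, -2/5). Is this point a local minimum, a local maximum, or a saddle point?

The Hessian of E is constant: H = [[-4, -2], [-2, -6]].
det(H) = (-4)·(-6) − (-2)² = 20.
det(H) > 0 and tr(H) = -10 < 0, so H is negative definite and the point is a local maximum.

local maximum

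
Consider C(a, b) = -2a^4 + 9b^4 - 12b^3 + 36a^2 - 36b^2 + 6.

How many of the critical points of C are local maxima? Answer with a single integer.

2

C separates as a function of a plus a function of b, so ∇C=0 decouples.
∂C/∂a = -8a(a - 3)(a + 3) = 0 at a ∈ {-3, 0, 3}; ∂C/∂b = 36b(b - 2)(b + 1) = 0 at b ∈ {-1, 0, 2}.
The Hessian is diagonal: diag(C_aa, C_bb). Second derivatives: C_aa(-3)=-144, C_aa(0)=72, C_aa(3)=-144; C_bb(-1)=108, C_bb(0)=-72, C_bb(2)=216.
Local maxima occur where both diagonal entries negative: (-3, 0), (3, 0). Count: 2.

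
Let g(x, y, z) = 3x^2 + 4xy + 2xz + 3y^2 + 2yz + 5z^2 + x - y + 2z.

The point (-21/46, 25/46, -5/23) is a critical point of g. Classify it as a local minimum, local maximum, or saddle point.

local minimum

The Hessian is constant: H = [[6, 4, 2], [4, 6, 2], [2, 2, 10]].
Leading principal minors: Δ₁ = 6, Δ₂ = 20, Δ₃ = 184.
All leading minors are positive, so H is positive definite: a local minimum.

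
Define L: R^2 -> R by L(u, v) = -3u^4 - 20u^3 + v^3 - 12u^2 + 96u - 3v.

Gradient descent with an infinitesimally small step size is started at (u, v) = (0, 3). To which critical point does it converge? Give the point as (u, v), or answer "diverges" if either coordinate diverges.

L is separable, so gradient descent decouples: u follows -∂L/∂u, v follows -∂L/∂v.
∂L/∂u = -12(u - 1)(u + 2)(u + 4); at u=0 this is 96, so u decreases.
∂L/∂v = 3(v - 1)(v + 1); at v=3 this is 24, so v decreases.
u converges to its nearest critical value -2 (a local min of the u-part); v converges to 1. The iterate converges to (-2, 1).

(-2, 1)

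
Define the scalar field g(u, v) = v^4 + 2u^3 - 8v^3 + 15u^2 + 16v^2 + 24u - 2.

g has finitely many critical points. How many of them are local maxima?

g separates as a function of u plus a function of v, so ∇g=0 decouples.
∂g/∂u = 6(u + 1)(u + 4) = 0 at u ∈ {-4, -1}; ∂g/∂v = 4v(v - 4)(v - 2) = 0 at v ∈ {0, 2, 4}.
The Hessian is diagonal: diag(g_uu, g_vv). Second derivatives: g_uu(-4)=-18, g_uu(-1)=18; g_vv(0)=32, g_vv(2)=-16, g_vv(4)=32.
Local maxima occur where both diagonal entries negative: (-4, 2). Count: 1.

1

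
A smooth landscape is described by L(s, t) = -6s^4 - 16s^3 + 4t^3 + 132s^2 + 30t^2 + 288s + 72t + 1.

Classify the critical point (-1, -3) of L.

The mixed partial ∂²L/∂s∂t is 0, so the Hessian at any point is diag(L_ss, L_tt) = diag(24(-3s^2 - 4s + 11), 12(2t + 5)).
At (-1, -3): H = diag(288, -12).
The eigenvalues have opposite signs, so H is indefinite: a saddle point.

saddle point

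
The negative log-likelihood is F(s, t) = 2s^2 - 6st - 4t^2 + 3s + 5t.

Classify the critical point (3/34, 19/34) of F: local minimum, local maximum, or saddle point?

The Hessian of F is constant: H = [[4, -6], [-6, -8]].
det(H) = 4·(-8) − (-6)² = -68.
Since det(H) < 0, H is indefinite and the critical point is a saddle point.

saddle point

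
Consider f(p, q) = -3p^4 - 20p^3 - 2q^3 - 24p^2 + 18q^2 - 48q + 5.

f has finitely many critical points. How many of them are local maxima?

2

f separates as a function of p plus a function of q, so ∇f=0 decouples.
∂f/∂p = -12p(p + 1)(p + 4) = 0 at p ∈ {-4, -1, 0}; ∂f/∂q = -6(q - 4)(q - 2) = 0 at q ∈ {2, 4}.
The Hessian is diagonal: diag(f_pp, f_qq). Second derivatives: f_pp(-4)=-144, f_pp(-1)=36, f_pp(0)=-48; f_qq(2)=12, f_qq(4)=-12.
Local maxima occur where both diagonal entries negative: (-4, 4), (0, 4). Count: 2.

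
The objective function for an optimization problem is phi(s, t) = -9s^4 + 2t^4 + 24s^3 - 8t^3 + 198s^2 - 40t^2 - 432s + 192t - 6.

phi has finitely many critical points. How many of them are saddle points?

phi separates as a function of s plus a function of t, so ∇phi=0 decouples.
∂phi/∂s = -36(s - 4)(s - 1)(s + 3) = 0 at s ∈ {-3, 1, 4}; ∂phi/∂t = 8(t - 4)(t - 2)(t + 3) = 0 at t ∈ {-3, 2, 4}.
The Hessian is diagonal: diag(phi_ss, phi_tt). Second derivatives: phi_ss(-3)=-1008, phi_ss(1)=432, phi_ss(4)=-756; phi_tt(-3)=280, phi_tt(2)=-80, phi_tt(4)=112.
Saddle points occur where the two diagonal entries have opposite signs: (-3, -3), (-3, 4), (1, 2), (4, -3), (4, 4). Count: 5.

5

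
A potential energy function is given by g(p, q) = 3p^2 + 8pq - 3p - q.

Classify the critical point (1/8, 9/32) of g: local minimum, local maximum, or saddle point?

saddle point

The Hessian of g is constant: H = [[6, 8], [8, 0]].
det(H) = 6·0 − 8² = -64.
Since det(H) < 0, H is indefinite and the critical point is a saddle point.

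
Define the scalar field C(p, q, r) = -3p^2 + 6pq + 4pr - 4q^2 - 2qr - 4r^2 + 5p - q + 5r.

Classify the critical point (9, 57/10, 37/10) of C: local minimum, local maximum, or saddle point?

The Hessian is constant: H = [[-6, 6, 4], [6, -8, -2], [4, -2, -8]].
Leading principal minors: Δ₁ = -6, Δ₂ = 12, Δ₃ = -40.
The minors alternate sign starting negative (−, +, −), so H is negative definite: a local maximum.

local maximum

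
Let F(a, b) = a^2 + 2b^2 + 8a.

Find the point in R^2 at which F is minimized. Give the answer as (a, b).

(-4, 0)

F(a,b) separates as P(a) + Q(b), so its minimum is min P + min Q.
P'(a) = 2a + 8 vanishes at a ∈ {-4}; Q'(b) = 4b vanishes at b ∈ {0}.
Local minima of P (where P''>0): P(-4)=-16. Local minima of Q: Q(0)=0.
So the global minimum of F is P(-4) + Q(0) = -16 + 0 = -16, attained at (-4, 0).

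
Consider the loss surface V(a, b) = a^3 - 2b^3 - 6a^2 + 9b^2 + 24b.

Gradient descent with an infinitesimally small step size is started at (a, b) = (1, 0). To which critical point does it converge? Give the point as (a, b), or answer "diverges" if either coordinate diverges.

V is separable, so gradient descent decouples: a follows -∂V/∂a, b follows -∂V/∂b.
∂V/∂a = 3a(a - 4); at a=1 this is -9, so a increases.
∂V/∂b = -6(b - 4)(b + 1); at b=0 this is 24, so b decreases.
a converges to its nearest critical value 4 (a local min of the a-part); b converges to -1. The iterate converges to (4, -1).

(4, -1)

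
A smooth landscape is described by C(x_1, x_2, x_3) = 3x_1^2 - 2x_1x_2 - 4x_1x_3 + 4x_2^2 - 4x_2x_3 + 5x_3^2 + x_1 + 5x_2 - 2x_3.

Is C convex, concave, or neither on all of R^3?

convex

C is quadratic, so its Hessian is the constant matrix H = [[6, -2, -4], [-2, 8, -4], [-4, -4, 10]].
Leading principal minors: 6, 44, 152.
All positive ⇒ H ≻ 0 ⇒ convex.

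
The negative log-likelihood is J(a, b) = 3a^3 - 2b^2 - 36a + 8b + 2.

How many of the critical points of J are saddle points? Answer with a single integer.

J separates as a function of a plus a function of b, so ∇J=0 decouples.
∂J/∂a = 9(a - 2)(a + 2) = 0 at a ∈ {-2, 2}; ∂J/∂b = -4(b - 2) = 0 at b ∈ {2}.
The Hessian is diagonal: diag(J_aa, J_bb). Second derivatives: J_aa(-2)=-36, J_aa(2)=36; J_bb(2)=-4.
Saddle points occur where the two diagonal entries have opposite signs: (2, 2). Count: 1.

1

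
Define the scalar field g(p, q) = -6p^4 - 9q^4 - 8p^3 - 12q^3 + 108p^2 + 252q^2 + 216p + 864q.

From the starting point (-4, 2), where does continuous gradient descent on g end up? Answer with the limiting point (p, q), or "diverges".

g is separable, so gradient descent decouples: p follows -∂g/∂p, q follows -∂g/∂q.
∂g/∂p = -24(p - 3)(p + 1)(p + 3); at p=-4 this is 504, so p decreases.
∂g/∂q = -36(q - 4)(q + 2)(q + 3); at q=2 this is 1440, so q decreases.
The p-coordinate has no critical point in that direction and runs off to infinity.

diverges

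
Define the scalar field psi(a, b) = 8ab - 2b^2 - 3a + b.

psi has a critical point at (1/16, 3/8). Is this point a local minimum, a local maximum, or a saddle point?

The Hessian of psi is constant: H = [[0, 8], [8, -4]].
det(H) = 0·(-4) − 8² = -64.
Since det(H) < 0, H is indefinite and the critical point is a saddle point.

saddle point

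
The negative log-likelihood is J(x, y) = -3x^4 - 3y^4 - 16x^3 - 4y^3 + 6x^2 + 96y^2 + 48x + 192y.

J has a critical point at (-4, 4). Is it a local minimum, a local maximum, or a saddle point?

local maximum

The mixed partial ∂²J/∂x∂y is 0, so the Hessian at any point is diag(J_xx, J_yy) = diag(12(-3x^2 - 8x + 1), 12(-3y^2 - 2y + 16)).
At (-4, 4): H = diag(-180, -480).
Both eigenvalues are negative, so H is negative definite: a local maximum.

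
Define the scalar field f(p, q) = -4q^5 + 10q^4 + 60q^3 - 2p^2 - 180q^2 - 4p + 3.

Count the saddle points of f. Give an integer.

f separates as a function of p plus a function of q, so ∇f=0 decouples.
∂f/∂p = -4(p + 1) = 0 at p ∈ {-1}; ∂f/∂q = -20q(q - 3)(q - 2)(q + 3) = 0 at q ∈ {-3, 0, 2, 3}.
The Hessian is diagonal: diag(f_pp, f_qq). Second derivatives: f_pp(-1)=-4; f_qq(-3)=1800, f_qq(0)=-360, f_qq(2)=200, f_qq(3)=-360.
Saddle points occur where the two diagonal entries have opposite signs: (-1, -3), (-1, 2). Count: 2.

2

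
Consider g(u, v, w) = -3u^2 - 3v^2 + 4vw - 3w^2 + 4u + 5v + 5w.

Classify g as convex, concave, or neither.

g is quadratic, so its Hessian is the constant matrix H = [[-6, 0, 0], [0, -6, 4], [0, 4, -6]].
Leading principal minors: -6, 36, -120.
Signs alternate −, +, − ⇒ H ≺ 0 ⇒ concave.

concave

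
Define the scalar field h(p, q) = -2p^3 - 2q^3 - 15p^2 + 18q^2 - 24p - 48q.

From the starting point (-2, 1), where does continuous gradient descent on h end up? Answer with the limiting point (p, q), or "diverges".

h is separable, so gradient descent decouples: p follows -∂h/∂p, q follows -∂h/∂q.
∂h/∂p = -6(p + 1)(p + 4); at p=-2 this is 12, so p decreases.
∂h/∂q = -6(q - 4)(q - 2); at q=1 this is -18, so q increases.
p converges to its nearest critical value -4 (a local min of the p-part); q converges to 2. The iterate converges to (-4, 2).

(-4, 2)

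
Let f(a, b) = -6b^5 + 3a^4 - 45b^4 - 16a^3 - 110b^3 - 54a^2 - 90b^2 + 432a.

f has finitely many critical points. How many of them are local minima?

4

f separates as a function of a plus a function of b, so ∇f=0 decouples.
∂f/∂a = 12(a - 4)(a - 3)(a + 3) = 0 at a ∈ {-3, 3, 4}; ∂f/∂b = -30b(b + 1)(b + 2)(b + 3) = 0 at b ∈ {-3, -2, -1, 0}.
The Hessian is diagonal: diag(f_aa, f_bb). Second derivatives: f_aa(-3)=504, f_aa(3)=-72, f_aa(4)=84; f_bb(-3)=180, f_bb(-2)=-60, f_bb(-1)=60, f_bb(0)=-180.
Local minima occur where both diagonal entries positive: (-3, -3), (-3, -1), (4, -3), (4, -1). Count: 4.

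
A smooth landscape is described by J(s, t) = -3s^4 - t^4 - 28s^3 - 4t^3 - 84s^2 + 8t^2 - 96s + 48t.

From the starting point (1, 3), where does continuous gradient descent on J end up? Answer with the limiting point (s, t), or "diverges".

diverges

J is separable, so gradient descent decouples: s follows -∂J/∂s, t follows -∂J/∂t.
∂J/∂s = -12(s + 1)(s + 2)(s + 4); at s=1 this is -360, so s increases.
∂J/∂t = -4(t - 2)(t + 2)(t + 3); at t=3 this is -120, so t increases.
The s-coordinate has no critical point in that direction and runs off to infinity.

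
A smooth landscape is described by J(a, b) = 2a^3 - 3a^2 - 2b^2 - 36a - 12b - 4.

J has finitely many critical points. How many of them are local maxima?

1

J separates as a function of a plus a function of b, so ∇J=0 decouples.
∂J/∂a = 6(a - 3)(a + 2) = 0 at a ∈ {-2, 3}; ∂J/∂b = -4(b + 3) = 0 at b ∈ {-3}.
The Hessian is diagonal: diag(J_aa, J_bb). Second derivatives: J_aa(-2)=-30, J_aa(3)=30; J_bb(-3)=-4.
Local maxima occur where both diagonal entries negative: (-2, -3). Count: 1.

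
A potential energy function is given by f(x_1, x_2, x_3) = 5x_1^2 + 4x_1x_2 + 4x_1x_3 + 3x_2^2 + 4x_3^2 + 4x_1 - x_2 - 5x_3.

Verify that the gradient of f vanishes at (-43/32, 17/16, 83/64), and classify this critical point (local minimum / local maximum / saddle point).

∇f = (10x_1 + 4x_2 + 4x_3 + 4, 4x_1 + 6x_2 - 1, 4x_1 + 8x_3 - 5); substituting (-43/32, 17/16, 83/64) gives ∇f = (0, 0, 0), so (-43/32, 17/16, 83/64) is indeed a critical point.
The Hessian is constant: H = [[10, 4, 4], [4, 6, 0], [4, 0, 8]].
Leading principal minors: Δ₁ = 10, Δ₂ = 44, Δ₃ = 256.
All leading minors are positive, so H is positive definite: a local minimum.

local minimum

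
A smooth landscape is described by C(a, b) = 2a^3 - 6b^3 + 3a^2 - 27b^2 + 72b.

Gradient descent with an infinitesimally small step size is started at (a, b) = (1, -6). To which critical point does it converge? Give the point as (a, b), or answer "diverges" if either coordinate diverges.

C is separable, so gradient descent decouples: a follows -∂C/∂a, b follows -∂C/∂b.
∂C/∂a = 6a(a + 1); at a=1 this is 12, so a decreases.
∂C/∂b = -18(b - 1)(b + 4); at b=-6 this is -252, so b increases.
a converges to its nearest critical value 0 (a local min of the a-part); b converges to -4. The iterate converges to (0, -4).

(0, -4)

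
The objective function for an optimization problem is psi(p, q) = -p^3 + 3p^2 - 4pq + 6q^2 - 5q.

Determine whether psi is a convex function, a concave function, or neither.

The term -p^3 is cubic, so the Hessian is not constant.
∂²psi/∂p² = -6p + 6, which takes both signs as p varies (negative for sufficiently large p). A diagonal entry of the Hessian changing sign means the Hessian is neither positive- nor negative-semidefinite on all of R^2.

neither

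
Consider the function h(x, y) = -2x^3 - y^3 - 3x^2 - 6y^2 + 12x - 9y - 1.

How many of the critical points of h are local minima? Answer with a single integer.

h separates as a function of x plus a function of y, so ∇h=0 decouples.
∂h/∂x = -6(x - 1)(x + 2) = 0 at x ∈ {-2, 1}; ∂h/∂y = -3(y + 1)(y + 3) = 0 at y ∈ {-3, -1}.
The Hessian is diagonal: diag(h_xx, h_yy). Second derivatives: h_xx(-2)=18, h_xx(1)=-18; h_yy(-3)=6, h_yy(-1)=-6.
Local minima occur where both diagonal entries positive: (-2, -3). Count: 1.

1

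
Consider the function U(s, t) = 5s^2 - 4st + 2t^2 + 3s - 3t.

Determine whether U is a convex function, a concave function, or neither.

U is quadratic, so its Hessian is the constant matrix H = [[10, -4], [-4, 4]].
det(H) = 24, tr(H) = 14.
det(H) > 0 and tr(H) > 0, so H is positive definite everywhere: convex.

convex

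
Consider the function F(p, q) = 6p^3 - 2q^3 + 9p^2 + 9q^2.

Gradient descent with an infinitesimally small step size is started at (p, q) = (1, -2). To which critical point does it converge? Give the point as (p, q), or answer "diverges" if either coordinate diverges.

(0, 0)

F is separable, so gradient descent decouples: p follows -∂F/∂p, q follows -∂F/∂q.
∂F/∂p = 18p(p + 1); at p=1 this is 36, so p decreases.
∂F/∂q = -6q(q - 3); at q=-2 this is -60, so q increases.
p converges to its nearest critical value 0 (a local min of the p-part); q converges to 0. The iterate converges to (0, 0).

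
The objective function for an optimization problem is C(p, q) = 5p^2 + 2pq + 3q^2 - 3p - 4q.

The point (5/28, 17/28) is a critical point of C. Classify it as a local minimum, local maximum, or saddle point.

local minimum

The Hessian of C is constant: H = [[10, 2], [2, 6]].
det(H) = 10·6 − 2² = 56.
det(H) > 0 and tr(H) = 16 > 0, so H is positive definite and the point is a local minimum.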